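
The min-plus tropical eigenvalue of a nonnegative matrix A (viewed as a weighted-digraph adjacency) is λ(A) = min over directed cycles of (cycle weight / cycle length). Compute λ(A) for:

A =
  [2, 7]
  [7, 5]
λ(A) = 2

Enumerate directed cycles and compute their means (weight / length). Sample:
  cycle 0 → 0: weight = 2, length = 1, mean = 2/1 ≈ 2.000
  cycle 1 → 1: weight = 5, length = 1, mean = 5/1 ≈ 5.000
  cycle 0 → 1 → 0: weight = 14, length = 2, mean = 14/2 ≈ 7.000
  cycle 1 → 0 → 1: weight = 14, length = 2, mean = 14/2 ≈ 7.000
Minimum mean = 2.000, attained e.g. along the cycle 0 → 0 with weight 2 and length 1. So λ(A) = 2/1 = 2.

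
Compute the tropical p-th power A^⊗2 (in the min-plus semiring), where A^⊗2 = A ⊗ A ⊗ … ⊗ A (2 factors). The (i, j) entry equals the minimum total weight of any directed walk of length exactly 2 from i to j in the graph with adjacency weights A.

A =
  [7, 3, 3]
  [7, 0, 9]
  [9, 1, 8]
A^⊗2 =
  [10, 3, 10]
  [7, 0, 9]
  [8, 1, 10]

Each entry (A^⊗2)_ij equals the minimum over all length-2 walks i = v_0 → v_1 → … → v_2 = j of Σ_t A[v_t][v_{t+1}]. For example, for (i, j) = (0, 2) we minimise over 3 possible intermediate vertex sequences; the minimum is 10, attained along the walk 0 → 0 → 2.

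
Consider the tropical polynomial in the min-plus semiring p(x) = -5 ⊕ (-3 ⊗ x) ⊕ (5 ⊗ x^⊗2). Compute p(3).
p(3) = -5

A tropical monomial a ⊗ x^⊗i evaluates to a + i · x. Evaluating each term at x = 3:
  Term 0 contributes -5 + 0 · 3 = -5
  Term 1 contributes -3 + 1 · 3 = 0
  Term 2 contributes 5 + 2 · 3 = 11
p(3) = ⊕ of these = min[-5, 0, 11] = -5.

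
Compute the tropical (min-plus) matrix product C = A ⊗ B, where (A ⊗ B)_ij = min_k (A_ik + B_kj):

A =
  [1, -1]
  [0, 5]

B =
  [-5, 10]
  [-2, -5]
A ⊗ B =
  [-4, -6]
  [-5, 0]

Apply the min-plus product entry-by-entry:
  C[0][0] = min over k of (A[0][0] + B[0][0] = 1 + -5 = -4, A[0][1] + B[1][0] = -1 + -2 = -3) = -4 (attained at k = 0)
  C[0][1] = min over k of (A[0][0] + B[0][1] = 1 + 10 = 11, A[0][1] + B[1][1] = -1 + -5 = -6) = -6 (attained at k = 1)
  C[1][0] = min over k of (A[1][0] + B[0][0] = 0 + -5 = -5, A[1][1] + B[1][0] = 5 + -2 = 3) = -5 (attained at k = 0)
  C[1][1] = min over k of (A[1][0] + B[0][1] = 0 + 10 = 10, A[1][1] + B[1][1] = 5 + -5 = 0) = 0 (attained at k = 1)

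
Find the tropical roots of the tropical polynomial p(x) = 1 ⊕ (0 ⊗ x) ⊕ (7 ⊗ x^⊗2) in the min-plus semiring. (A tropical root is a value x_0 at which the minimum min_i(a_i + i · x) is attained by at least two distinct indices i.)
Roots: {-7, 1}

Each tropical root is a break point of the lower envelope of the lines y = a_i + i · x (there are 3 lines, with slopes 0, 1, ..., 2). Only the lines that attain the minimum somewhere contribute to roots; other lines are dominated. Here the surviving (envelope) indices are i = 2, i = 1, i = 0.
Intersections between consecutive envelope lines give the roots: for adjacent envelope indices i < j the intersection is x = (a_i − a_j) / (j − i). Reading off the sorted break points: {-7, 1}.
Verification: at each break x_0, at least two indices attain the minimum of min_i(a_i + i · x_0).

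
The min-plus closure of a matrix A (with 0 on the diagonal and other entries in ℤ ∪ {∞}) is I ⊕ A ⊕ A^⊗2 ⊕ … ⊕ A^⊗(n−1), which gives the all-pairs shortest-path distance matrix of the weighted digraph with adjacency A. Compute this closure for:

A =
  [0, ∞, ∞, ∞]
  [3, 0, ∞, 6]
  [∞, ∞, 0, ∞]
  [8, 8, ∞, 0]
Closure =
  [0, ∞, ∞, ∞]
  [3, 0, ∞, 6]
  [∞, ∞, 0, ∞]
  [8, 8, ∞, 0]

This is the Floyd-Warshall all-pairs shortest-path computation. For each intermediate vertex k = 0, 1, …, 3, update dist[i][j] ← min(dist[i][j], dist[i][k] + dist[k][j]). The final matrix gives, for each (i, j), the minimum total weight of any directed path from i to j (possibly empty when i = j).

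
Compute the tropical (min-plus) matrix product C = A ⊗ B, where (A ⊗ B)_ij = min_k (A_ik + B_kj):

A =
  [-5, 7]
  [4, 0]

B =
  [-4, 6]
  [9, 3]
A ⊗ B =
  [-9, 1]
  [0, 3]

Apply the min-plus product entry-by-entry:
  C[0][0] = min over k of (A[0][0] + B[0][0] = -5 + -4 = -9, A[0][1] + B[1][0] = 7 + 9 = 16) = -9 (attained at k = 0)
  C[0][1] = min over k of (A[0][0] + B[0][1] = -5 + 6 = 1, A[0][1] + B[1][1] = 7 + 3 = 10) = 1 (attained at k = 0)
  C[1][0] = min over k of (A[1][0] + B[0][0] = 4 + -4 = 0, A[1][1] + B[1][0] = 0 + 9 = 9) = 0 (attained at k = 0)
  C[1][1] = min over k of (A[1][0] + B[0][1] = 4 + 6 = 10, A[1][1] + B[1][1] = 0 + 3 = 3) = 3 (attained at k = 1)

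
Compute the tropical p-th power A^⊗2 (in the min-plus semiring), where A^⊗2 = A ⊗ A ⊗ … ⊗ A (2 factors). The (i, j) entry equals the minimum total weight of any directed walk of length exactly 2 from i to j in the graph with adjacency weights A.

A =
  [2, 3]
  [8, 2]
A^⊗2 =
  [4, 5]
  [10, 4]

Each entry (A^⊗2)_ij equals the minimum over all length-2 walks i = v_0 → v_1 → … → v_2 = j of Σ_t A[v_t][v_{t+1}]. For example, for (i, j) = (0, 1) we minimise over 2 possible intermediate vertex sequences; the minimum is 5, attained along the walk 0 → 0 → 1.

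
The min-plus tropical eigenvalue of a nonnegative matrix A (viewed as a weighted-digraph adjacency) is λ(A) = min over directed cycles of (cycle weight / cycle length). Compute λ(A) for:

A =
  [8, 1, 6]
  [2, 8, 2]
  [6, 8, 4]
λ(A) = 3/2

Enumerate directed cycles and compute their means (weight / length). Sample:
  cycle 0 → 0: weight = 8, length = 1, mean = 8/1 ≈ 8.000
  cycle 1 → 1: weight = 8, length = 1, mean = 8/1 ≈ 8.000
  cycle 2 → 2: weight = 4, length = 1, mean = 4/1 ≈ 4.000
  cycle 0 → 1 → 0: weight = 3, length = 2, mean = 3/2 ≈ 1.500
  cycle 0 → 2 → 0: weight = 12, length = 2, mean = 12/2 ≈ 6.000
  cycle 1 → 0 → 1: weight = 3, length = 2, mean = 3/2 ≈ 1.500
Minimum mean = 1.500, attained e.g. along the cycle 0 → 1 → 0 with weight 3 and length 2. So λ(A) = 3/2 = 3/2.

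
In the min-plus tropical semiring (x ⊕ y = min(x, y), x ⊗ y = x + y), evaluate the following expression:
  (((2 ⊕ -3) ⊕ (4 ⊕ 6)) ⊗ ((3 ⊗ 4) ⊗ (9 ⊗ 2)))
(((2 ⊕ -3) ⊕ (4 ⊕ 6)) ⊗ ((3 ⊗ 4) ⊗ (9 ⊗ 2))) = 15

Expand innermost to outermost. Recall ⊕ takes the minimum of its arguments and ⊗ takes their sum. Working out the expression (((2 ⊕ -3) ⊕ (4 ⊕ 6)) ⊗ ((3 ⊗ 4) ⊗ (9 ⊗ 2))) gives 15.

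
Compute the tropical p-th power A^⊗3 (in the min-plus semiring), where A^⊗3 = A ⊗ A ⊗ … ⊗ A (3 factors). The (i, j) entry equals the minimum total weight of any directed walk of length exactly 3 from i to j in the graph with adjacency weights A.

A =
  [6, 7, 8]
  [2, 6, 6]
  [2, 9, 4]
A^⊗3 =
  [14, 16, 16]
  [11, 15, 14]
  [10, 13, 12]

Each entry (A^⊗3)_ij equals the minimum over all length-3 walks i = v_0 → v_1 → … → v_3 = j of Σ_t A[v_t][v_{t+1}]. For example, for (i, j) = (0, 2) we minimise over 9 possible intermediate vertex sequences; the minimum is 16, attained along the walk 0 → 2 → 2 → 2.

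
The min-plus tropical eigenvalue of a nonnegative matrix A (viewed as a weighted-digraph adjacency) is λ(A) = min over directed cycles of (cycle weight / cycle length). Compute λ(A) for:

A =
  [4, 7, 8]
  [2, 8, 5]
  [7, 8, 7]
λ(A) = 4

Enumerate directed cycles and compute their means (weight / length). Sample:
  cycle 0 → 0: weight = 4, length = 1, mean = 4/1 ≈ 4.000
  cycle 1 → 1: weight = 8, length = 1, mean = 8/1 ≈ 8.000
  cycle 2 → 2: weight = 7, length = 1, mean = 7/1 ≈ 7.000
  cycle 0 → 1 → 0: weight = 9, length = 2, mean = 9/2 ≈ 4.500
  cycle 0 → 2 → 0: weight = 15, length = 2, mean = 15/2 ≈ 7.500
  cycle 1 → 0 → 1: weight = 9, length = 2, mean = 9/2 ≈ 4.500
Minimum mean = 4.000, attained e.g. along the cycle 0 → 0 with weight 4 and length 1. So λ(A) = 4/1 = 4.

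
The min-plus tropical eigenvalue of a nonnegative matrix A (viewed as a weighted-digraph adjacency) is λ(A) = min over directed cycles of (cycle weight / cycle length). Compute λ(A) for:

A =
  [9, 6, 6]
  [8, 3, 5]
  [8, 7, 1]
λ(A) = 1

Enumerate directed cycles and compute their means (weight / length). Sample:
  cycle 0 → 0: weight = 9, length = 1, mean = 9/1 ≈ 9.000
  cycle 1 → 1: weight = 3, length = 1, mean = 3/1 ≈ 3.000
  cycle 2 → 2: weight = 1, length = 1, mean = 1/1 ≈ 1.000
  cycle 0 → 1 → 0: weight = 14, length = 2, mean = 14/2 ≈ 7.000
  cycle 0 → 2 → 0: weight = 14, length = 2, mean = 14/2 ≈ 7.000
  cycle 1 → 0 → 1: weight = 14, length = 2, mean = 14/2 ≈ 7.000
Minimum mean = 1.000, attained e.g. along the cycle 2 → 2 with weight 1 and length 1. So λ(A) = 1/1 = 1.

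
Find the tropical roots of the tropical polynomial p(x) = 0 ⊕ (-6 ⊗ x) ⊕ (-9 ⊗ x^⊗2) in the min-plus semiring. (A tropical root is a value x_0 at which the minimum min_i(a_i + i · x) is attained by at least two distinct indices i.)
Roots: {3, 6}

Each tropical root is a break point of the lower envelope of the lines y = a_i + i · x (there are 3 lines, with slopes 0, 1, ..., 2). Only the lines that attain the minimum somewhere contribute to roots; other lines are dominated. Here the surviving (envelope) indices are i = 2, i = 1, i = 0.
Intersections between consecutive envelope lines give the roots: for adjacent envelope indices i < j the intersection is x = (a_i − a_j) / (j − i). Reading off the sorted break points: {3, 6}.
Verification: at each break x_0, at least two indices attain the minimum of min_i(a_i + i · x_0).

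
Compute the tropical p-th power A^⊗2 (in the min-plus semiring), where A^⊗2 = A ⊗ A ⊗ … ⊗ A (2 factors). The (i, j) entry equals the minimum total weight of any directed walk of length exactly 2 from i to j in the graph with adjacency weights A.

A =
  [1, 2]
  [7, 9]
A^⊗2 =
  [2, 3]
  [8, 9]

Each entry (A^⊗2)_ij equals the minimum over all length-2 walks i = v_0 → v_1 → … → v_2 = j of Σ_t A[v_t][v_{t+1}]. For example, for (i, j) = (0, 1) we minimise over 2 possible intermediate vertex sequences; the minimum is 3, attained along the walk 0 → 0 → 1.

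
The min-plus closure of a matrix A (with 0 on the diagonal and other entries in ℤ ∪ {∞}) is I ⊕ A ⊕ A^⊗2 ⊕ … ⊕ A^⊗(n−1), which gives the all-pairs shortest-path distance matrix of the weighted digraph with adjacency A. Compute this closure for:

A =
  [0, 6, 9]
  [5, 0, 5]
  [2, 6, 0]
Closure =
  [0, 6, 9]
  [5, 0, 5]
  [2, 6, 0]

This is the Floyd-Warshall all-pairs shortest-path computation. For each intermediate vertex k = 0, 1, …, 2, update dist[i][j] ← min(dist[i][j], dist[i][k] + dist[k][j]). The final matrix gives, for each (i, j), the minimum total weight of any directed path from i to j (possibly empty when i = j).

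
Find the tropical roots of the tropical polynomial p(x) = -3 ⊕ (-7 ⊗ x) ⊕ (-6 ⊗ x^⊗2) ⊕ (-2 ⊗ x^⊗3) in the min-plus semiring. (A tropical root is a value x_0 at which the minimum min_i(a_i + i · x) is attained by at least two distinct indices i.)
Roots: {-4, -1, 4}

Each tropical root is a break point of the lower envelope of the lines y = a_i + i · x (there are 4 lines, with slopes 0, 1, ..., 3). Only the lines that attain the minimum somewhere contribute to roots; other lines are dominated. Here the surviving (envelope) indices are i = 3, i = 2, i = 1, i = 0.
Intersections between consecutive envelope lines give the roots: for adjacent envelope indices i < j the intersection is x = (a_i − a_j) / (j − i). Reading off the sorted break points: {-4, -1, 4}.
Verification: at each break x_0, at least two indices attain the minimum of min_i(a_i + i · x_0).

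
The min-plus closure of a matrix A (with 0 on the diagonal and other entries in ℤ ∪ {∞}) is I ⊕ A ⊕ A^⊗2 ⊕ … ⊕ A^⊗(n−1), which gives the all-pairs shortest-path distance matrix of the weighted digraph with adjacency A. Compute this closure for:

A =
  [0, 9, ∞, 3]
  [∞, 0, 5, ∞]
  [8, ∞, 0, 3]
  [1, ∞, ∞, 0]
Closure =
  [0, 9, 14, 3]
  [9, 0, 5, 8]
  [4, 13, 0, 3]
  [1, 10, 15, 0]

This is the Floyd-Warshall all-pairs shortest-path computation. For each intermediate vertex k = 0, 1, …, 3, update dist[i][j] ← min(dist[i][j], dist[i][k] + dist[k][j]). The final matrix gives, for each (i, j), the minimum total weight of any directed path from i to j (possibly empty when i = j).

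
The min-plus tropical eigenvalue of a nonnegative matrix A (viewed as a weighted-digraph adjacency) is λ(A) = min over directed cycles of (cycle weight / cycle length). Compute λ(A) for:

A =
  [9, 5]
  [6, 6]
λ(A) = 11/2

Enumerate directed cycles and compute their means (weight / length). Sample:
  cycle 0 → 0: weight = 9, length = 1, mean = 9/1 ≈ 9.000
  cycle 1 → 1: weight = 6, length = 1, mean = 6/1 ≈ 6.000
  cycle 0 → 1 → 0: weight = 11, length = 2, mean = 11/2 ≈ 5.500
  cycle 1 → 0 → 1: weight = 11, length = 2, mean = 11/2 ≈ 5.500
Minimum mean = 5.500, attained e.g. along the cycle 0 → 1 → 0 with weight 11 and length 2. So λ(A) = 11/2 = 11/2.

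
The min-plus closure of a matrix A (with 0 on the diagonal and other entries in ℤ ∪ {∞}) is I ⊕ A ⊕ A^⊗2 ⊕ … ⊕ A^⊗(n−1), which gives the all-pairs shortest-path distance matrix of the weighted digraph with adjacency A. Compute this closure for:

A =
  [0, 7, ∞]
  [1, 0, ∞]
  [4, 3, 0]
Closure =
  [0, 7, ∞]
  [1, 0, ∞]
  [4, 3, 0]

This is the Floyd-Warshall all-pairs shortest-path computation. For each intermediate vertex k = 0, 1, …, 2, update dist[i][j] ← min(dist[i][j], dist[i][k] + dist[k][j]). The final matrix gives, for each (i, j), the minimum total weight of any directed path from i to j (possibly empty when i = j).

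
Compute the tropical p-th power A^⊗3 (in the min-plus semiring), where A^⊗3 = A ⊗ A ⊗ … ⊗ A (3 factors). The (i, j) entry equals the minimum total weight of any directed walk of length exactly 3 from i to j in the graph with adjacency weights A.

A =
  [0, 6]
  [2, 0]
A^⊗3 =
  [0, 6]
  [2, 0]

Each entry (A^⊗3)_ij equals the minimum over all length-3 walks i = v_0 → v_1 → … → v_3 = j of Σ_t A[v_t][v_{t+1}]. For example, for (i, j) = (0, 1) we minimise over 4 possible intermediate vertex sequences; the minimum is 6, attained along the walk 0 → 0 → 0 → 1.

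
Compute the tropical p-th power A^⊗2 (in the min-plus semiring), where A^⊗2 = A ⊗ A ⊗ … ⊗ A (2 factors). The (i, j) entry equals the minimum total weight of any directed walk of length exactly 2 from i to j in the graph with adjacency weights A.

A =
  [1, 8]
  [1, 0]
A^⊗2 =
  [2, 8]
  [1, 0]

Each entry (A^⊗2)_ij equals the minimum over all length-2 walks i = v_0 → v_1 → … → v_2 = j of Σ_t A[v_t][v_{t+1}]. For example, for (i, j) = (0, 1) we minimise over 2 possible intermediate vertex sequences; the minimum is 8, attained along the walk 0 → 1 → 1.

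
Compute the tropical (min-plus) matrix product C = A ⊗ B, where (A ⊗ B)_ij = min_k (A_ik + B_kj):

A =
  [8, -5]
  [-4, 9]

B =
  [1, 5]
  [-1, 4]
A ⊗ B =
  [-6, -1]
  [-3, 1]

Apply the min-plus product entry-by-entry:
  C[0][0] = min over k of (A[0][0] + B[0][0] = 8 + 1 = 9, A[0][1] + B[1][0] = -5 + -1 = -6) = -6 (attained at k = 1)
  C[0][1] = min over k of (A[0][0] + B[0][1] = 8 + 5 = 13, A[0][1] + B[1][1] = -5 + 4 = -1) = -1 (attained at k = 1)
  C[1][0] = min over k of (A[1][0] + B[0][0] = -4 + 1 = -3, A[1][1] + B[1][0] = 9 + -1 = 8) = -3 (attained at k = 0)
  C[1][1] = min over k of (A[1][0] + B[0][1] = -4 + 5 = 1, A[1][1] + B[1][1] = 9 + 4 = 13) = 1 (attained at k = 0)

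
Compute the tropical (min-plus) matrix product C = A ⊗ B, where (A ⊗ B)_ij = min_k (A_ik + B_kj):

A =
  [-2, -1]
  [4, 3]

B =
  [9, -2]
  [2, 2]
A ⊗ B =
  [1, -4]
  [5, 2]

Apply the min-plus product entry-by-entry:
  C[0][0] = min over k of (A[0][0] + B[0][0] = -2 + 9 = 7, A[0][1] + B[1][0] = -1 + 2 = 1) = 1 (attained at k = 1)
  C[0][1] = min over k of (A[0][0] + B[0][1] = -2 + -2 = -4, A[0][1] + B[1][1] = -1 + 2 = 1) = -4 (attained at k = 0)
  C[1][0] = min over k of (A[1][0] + B[0][0] = 4 + 9 = 13, A[1][1] + B[1][0] = 3 + 2 = 5) = 5 (attained at k = 1)
  C[1][1] = min over k of (A[1][0] + B[0][1] = 4 + -2 = 2, A[1][1] + B[1][1] = 3 + 2 = 5) = 2 (attained at k = 0)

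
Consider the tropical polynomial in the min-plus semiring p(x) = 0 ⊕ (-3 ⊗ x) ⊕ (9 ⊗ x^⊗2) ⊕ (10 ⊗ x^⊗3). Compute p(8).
p(8) = 0

A tropical monomial a ⊗ x^⊗i evaluates to a + i · x. Evaluating each term at x = 8:
  Term 0 contributes 0 + 0 · 8 = 0
  Term 1 contributes -3 + 1 · 8 = 5
  Term 2 contributes 9 + 2 · 8 = 25
  Term 3 contributes 10 + 3 · 8 = 34
p(8) = ⊕ of these = min[0, 5, 25, 34] = 0.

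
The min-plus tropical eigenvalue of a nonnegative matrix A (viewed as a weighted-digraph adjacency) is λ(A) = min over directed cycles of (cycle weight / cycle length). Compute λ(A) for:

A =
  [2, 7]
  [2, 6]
λ(A) = 2

Enumerate directed cycles and compute their means (weight / length). Sample:
  cycle 0 → 0: weight = 2, length = 1, mean = 2/1 ≈ 2.000
  cycle 1 → 1: weight = 6, length = 1, mean = 6/1 ≈ 6.000
  cycle 0 → 1 → 0: weight = 9, length = 2, mean = 9/2 ≈ 4.500
  cycle 1 → 0 → 1: weight = 9, length = 2, mean = 9/2 ≈ 4.500
Minimum mean = 2.000, attained e.g. along the cycle 0 → 0 with weight 2 and length 1. So λ(A) = 2/1 = 2.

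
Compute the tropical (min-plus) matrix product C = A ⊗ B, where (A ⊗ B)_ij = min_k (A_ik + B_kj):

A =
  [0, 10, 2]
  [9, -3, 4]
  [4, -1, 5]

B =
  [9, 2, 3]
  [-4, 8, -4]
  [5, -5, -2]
A ⊗ B =
  [6, -3, 0]
  [-7, -1, -7]
  [-5, 0, -5]

Apply the min-plus product entry-by-entry:
  C[0][0] = min over k of (A[0][0] + B[0][0] = 0 + 9 = 9, A[0][1] + B[1][0] = 10 + -4 = 6, A[0][2] + B[2][0] = 2 + 5 = 7) = 6 (attained at k = 1)
  C[0][1] = min over k of (A[0][0] + B[0][1] = 0 + 2 = 2, A[0][1] + B[1][1] = 10 + 8 = 18, A[0][2] + B[2][1] = 2 + -5 = -3) = -3 (attained at k = 2)
  C[0][2] = min over k of (A[0][0] + B[0][2] = 0 + 3 = 3, A[0][1] + B[1][2] = 10 + -4 = 6, A[0][2] + B[2][2] = 2 + -2 = 0) = 0 (attained at k = 2)
  C[1][0] = min over k of (A[1][0] + B[0][0] = 9 + 9 = 18, A[1][1] + B[1][0] = -3 + -4 = -7, A[1][2] + B[2][0] = 4 + 5 = 9) = -7 (attained at k = 1)
  C[1][1] = min over k of (A[1][0] + B[0][1] = 9 + 2 = 11, A[1][1] + B[1][1] = -3 + 8 = 5, A[1][2] + B[2][1] = 4 + -5 = -1) = -1 (attained at k = 2)
  C[1][2] = min over k of (A[1][0] + B[0][2] = 9 + 3 = 12, A[1][1] + B[1][2] = -3 + -4 = -7, A[1][2] + B[2][2] = 4 + -2 = 2) = -7 (attained at k = 1)
  C[2][0] = min over k of (A[2][0] + B[0][0] = 4 + 9 = 13, A[2][1] + B[1][0] = -1 + -4 = -5, A[2][2] + B[2][0] = 5 + 5 = 10) = -5 (attained at k = 1)
  C[2][1] = min over k of (A[2][0] + B[0][1] = 4 + 2 = 6, A[2][1] + B[1][1] = -1 + 8 = 7, A[2][2] + B[2][1] = 5 + -5 = 0) = 0 (attained at k = 2)
  C[2][2] = min over k of (A[2][0] + B[0][2] = 4 + 3 = 7, A[2][1] + B[1][2] = -1 + -4 = -5, A[2][2] + B[2][2] = 5 + -2 = 3) = -5 (attained at k = 1)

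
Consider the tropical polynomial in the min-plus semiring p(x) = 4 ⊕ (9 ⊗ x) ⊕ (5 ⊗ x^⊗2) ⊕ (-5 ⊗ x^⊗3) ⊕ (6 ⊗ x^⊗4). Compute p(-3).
p(-3) = -14

A tropical monomial a ⊗ x^⊗i evaluates to a + i · x. Evaluating each term at x = -3:
  Term 0 contributes 4 + 0 · -3 = 4
  Term 1 contributes 9 + 1 · -3 = 6
  Term 2 contributes 5 + 2 · -3 = -1
  Term 3 contributes -5 + 3 · -3 = -14
  Term 4 contributes 6 + 4 · -3 = -6
p(-3) = ⊕ of these = min[4, 6, -1, -14, -6] = -14.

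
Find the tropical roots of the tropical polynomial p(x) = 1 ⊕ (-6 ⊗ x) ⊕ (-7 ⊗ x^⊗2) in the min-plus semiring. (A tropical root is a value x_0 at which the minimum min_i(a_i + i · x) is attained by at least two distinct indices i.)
Roots: {1, 7}

Each tropical root is a break point of the lower envelope of the lines y = a_i + i · x (there are 3 lines, with slopes 0, 1, ..., 2). Only the lines that attain the minimum somewhere contribute to roots; other lines are dominated. Here the surviving (envelope) indices are i = 2, i = 1, i = 0.
Intersections between consecutive envelope lines give the roots: for adjacent envelope indices i < j the intersection is x = (a_i − a_j) / (j − i). Reading off the sorted break points: {1, 7}.
Verification: at each break x_0, at least two indices attain the minimum of min_i(a_i + i · x_0).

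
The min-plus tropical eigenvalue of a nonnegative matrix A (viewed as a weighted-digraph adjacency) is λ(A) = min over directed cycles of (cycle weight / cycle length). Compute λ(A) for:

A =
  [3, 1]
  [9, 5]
λ(A) = 3

Enumerate directed cycles and compute their means (weight / length). Sample:
  cycle 0 → 0: weight = 3, length = 1, mean = 3/1 ≈ 3.000
  cycle 1 → 1: weight = 5, length = 1, mean = 5/1 ≈ 5.000
  cycle 0 → 1 → 0: weight = 10, length = 2, mean = 10/2 ≈ 5.000
  cycle 1 → 0 → 1: weight = 10, length = 2, mean = 10/2 ≈ 5.000
Minimum mean = 3.000, attained e.g. along the cycle 0 → 0 with weight 3 and length 1. So λ(A) = 3/1 = 3.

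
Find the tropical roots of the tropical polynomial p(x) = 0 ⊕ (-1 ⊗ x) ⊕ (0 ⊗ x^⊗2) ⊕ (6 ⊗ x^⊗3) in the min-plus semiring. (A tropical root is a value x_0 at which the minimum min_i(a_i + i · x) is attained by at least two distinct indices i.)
Roots: {-6, -1, 1}

Each tropical root is a break point of the lower envelope of the lines y = a_i + i · x (there are 4 lines, with slopes 0, 1, ..., 3). Only the lines that attain the minimum somewhere contribute to roots; other lines are dominated. Here the surviving (envelope) indices are i = 3, i = 2, i = 1, i = 0.
Intersections between consecutive envelope lines give the roots: for adjacent envelope indices i < j the intersection is x = (a_i − a_j) / (j − i). Reading off the sorted break points: {-6, -1, 1}.
Verification: at each break x_0, at least two indices attain the minimum of min_i(a_i + i · x_0).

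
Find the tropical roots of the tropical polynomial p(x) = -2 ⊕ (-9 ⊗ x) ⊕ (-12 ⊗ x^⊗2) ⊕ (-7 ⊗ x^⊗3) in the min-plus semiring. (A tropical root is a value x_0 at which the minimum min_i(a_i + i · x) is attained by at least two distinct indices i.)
Roots: {-5, 3, 7}

Each tropical root is a break point of the lower envelope of the lines y = a_i + i · x (there are 4 lines, with slopes 0, 1, ..., 3). Only the lines that attain the minimum somewhere contribute to roots; other lines are dominated. Here the surviving (envelope) indices are i = 3, i = 2, i = 1, i = 0.
Intersections between consecutive envelope lines give the roots: for adjacent envelope indices i < j the intersection is x = (a_i − a_j) / (j − i). Reading off the sorted break points: {-5, 3, 7}.
Verification: at each break x_0, at least two indices attain the minimum of min_i(a_i + i · x_0).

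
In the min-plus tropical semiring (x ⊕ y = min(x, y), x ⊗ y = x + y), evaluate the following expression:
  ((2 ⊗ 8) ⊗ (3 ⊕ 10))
((2 ⊗ 8) ⊗ (3 ⊕ 10)) = 13

Expand innermost to outermost. Recall ⊕ takes the minimum of its arguments and ⊗ takes their sum. Working out the expression ((2 ⊗ 8) ⊗ (3 ⊕ 10)) gives 13.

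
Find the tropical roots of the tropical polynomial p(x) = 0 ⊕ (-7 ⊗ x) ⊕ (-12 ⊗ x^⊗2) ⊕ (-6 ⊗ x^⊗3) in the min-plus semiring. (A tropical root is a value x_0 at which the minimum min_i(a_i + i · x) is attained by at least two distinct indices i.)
Roots: {-6, 5, 7}

Each tropical root is a break point of the lower envelope of the lines y = a_i + i · x (there are 4 lines, with slopes 0, 1, ..., 3). Only the lines that attain the minimum somewhere contribute to roots; other lines are dominated. Here the surviving (envelope) indices are i = 3, i = 2, i = 1, i = 0.
Intersections between consecutive envelope lines give the roots: for adjacent envelope indices i < j the intersection is x = (a_i − a_j) / (j − i). Reading off the sorted break points: {-6, 5, 7}.
Verification: at each break x_0, at least two indices attain the minimum of min_i(a_i + i · x_0).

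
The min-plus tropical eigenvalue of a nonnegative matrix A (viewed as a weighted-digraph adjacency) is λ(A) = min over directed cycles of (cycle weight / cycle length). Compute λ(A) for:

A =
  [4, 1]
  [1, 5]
λ(A) = 1

Enumerate directed cycles and compute their means (weight / length). Sample:
  cycle 0 → 0: weight = 4, length = 1, mean = 4/1 ≈ 4.000
  cycle 1 → 1: weight = 5, length = 1, mean = 5/1 ≈ 5.000
  cycle 0 → 1 → 0: weight = 2, length = 2, mean = 2/2 ≈ 1.000
  cycle 1 → 0 → 1: weight = 2, length = 2, mean = 2/2 ≈ 1.000
Minimum mean = 1.000, attained e.g. along the cycle 0 → 1 → 0 with weight 2 and length 2. So λ(A) = 2/2 = 1.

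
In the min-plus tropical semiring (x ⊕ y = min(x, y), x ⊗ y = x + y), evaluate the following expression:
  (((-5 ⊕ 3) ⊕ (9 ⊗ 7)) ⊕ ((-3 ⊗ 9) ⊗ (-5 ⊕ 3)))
(((-5 ⊕ 3) ⊕ (9 ⊗ 7)) ⊕ ((-3 ⊗ 9) ⊗ (-5 ⊕ 3))) = -5

Expand innermost to outermost. Recall ⊕ takes the minimum of its arguments and ⊗ takes their sum. Working out the expression (((-5 ⊕ 3) ⊕ (9 ⊗ 7)) ⊕ ((-3 ⊗ 9) ⊗ (-5 ⊕ 3))) gives -5.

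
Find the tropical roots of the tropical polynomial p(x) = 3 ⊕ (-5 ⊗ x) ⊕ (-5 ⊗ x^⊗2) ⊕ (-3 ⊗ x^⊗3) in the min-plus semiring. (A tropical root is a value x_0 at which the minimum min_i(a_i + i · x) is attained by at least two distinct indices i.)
Roots: {-2, 0, 8}

Each tropical root is a break point of the lower envelope of the lines y = a_i + i · x (there are 4 lines, with slopes 0, 1, ..., 3). Only the lines that attain the minimum somewhere contribute to roots; other lines are dominated. Here the surviving (envelope) indices are i = 3, i = 2, i = 1, i = 0.
Intersections between consecutive envelope lines give the roots: for adjacent envelope indices i < j the intersection is x = (a_i − a_j) / (j − i). Reading off the sorted break points: {-2, 0, 8}.
Verification: at each break x_0, at least two indices attain the minimum of min_i(a_i + i · x_0).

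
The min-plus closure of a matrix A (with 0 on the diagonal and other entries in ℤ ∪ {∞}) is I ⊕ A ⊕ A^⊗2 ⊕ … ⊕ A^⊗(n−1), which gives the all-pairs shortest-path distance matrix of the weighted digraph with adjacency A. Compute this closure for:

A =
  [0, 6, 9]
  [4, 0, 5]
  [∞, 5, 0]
Closure =
  [0, 6, 9]
  [4, 0, 5]
  [9, 5, 0]

This is the Floyd-Warshall all-pairs shortest-path computation. For each intermediate vertex k = 0, 1, …, 2, update dist[i][j] ← min(dist[i][j], dist[i][k] + dist[k][j]). The final matrix gives, for each (i, j), the minimum total weight of any directed path from i to j (possibly empty when i = j).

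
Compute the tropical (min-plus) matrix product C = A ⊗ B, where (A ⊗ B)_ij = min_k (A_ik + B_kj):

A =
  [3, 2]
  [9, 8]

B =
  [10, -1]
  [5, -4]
A ⊗ B =
  [7, -2]
  [13, 4]

Apply the min-plus product entry-by-entry:
  C[0][0] = min over k of (A[0][0] + B[0][0] = 3 + 10 = 13, A[0][1] + B[1][0] = 2 + 5 = 7) = 7 (attained at k = 1)
  C[0][1] = min over k of (A[0][0] + B[0][1] = 3 + -1 = 2, A[0][1] + B[1][1] = 2 + -4 = -2) = -2 (attained at k = 1)
  C[1][0] = min over k of (A[1][0] + B[0][0] = 9 + 10 = 19, A[1][1] + B[1][0] = 8 + 5 = 13) = 13 (attained at k = 1)
  C[1][1] = min over k of (A[1][0] + B[0][1] = 9 + -1 = 8, A[1][1] + B[1][1] = 8 + -4 = 4) = 4 (attained at k = 1)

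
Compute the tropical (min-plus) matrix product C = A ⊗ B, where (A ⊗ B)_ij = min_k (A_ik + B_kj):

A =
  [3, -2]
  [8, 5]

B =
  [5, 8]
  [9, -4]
A ⊗ B =
  [7, -6]
  [13, 1]

Apply the min-plus product entry-by-entry:
  C[0][0] = min over k of (A[0][0] + B[0][0] = 3 + 5 = 8, A[0][1] + B[1][0] = -2 + 9 = 7) = 7 (attained at k = 1)
  C[0][1] = min over k of (A[0][0] + B[0][1] = 3 + 8 = 11, A[0][1] + B[1][1] = -2 + -4 = -6) = -6 (attained at k = 1)
  C[1][0] = min over k of (A[1][0] + B[0][0] = 8 + 5 = 13, A[1][1] + B[1][0] = 5 + 9 = 14) = 13 (attained at k = 0)
  C[1][1] = min over k of (A[1][0] + B[0][1] = 8 + 8 = 16, A[1][1] + B[1][1] = 5 + -4 = 1) = 1 (attained at k = 1)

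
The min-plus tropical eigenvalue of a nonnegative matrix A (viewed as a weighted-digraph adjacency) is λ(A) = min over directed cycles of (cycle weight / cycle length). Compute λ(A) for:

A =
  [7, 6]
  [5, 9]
λ(A) = 11/2

Enumerate directed cycles and compute their means (weight / length). Sample:
  cycle 0 → 0: weight = 7, length = 1, mean = 7/1 ≈ 7.000
  cycle 1 → 1: weight = 9, length = 1, mean = 9/1 ≈ 9.000
  cycle 0 → 1 → 0: weight = 11, length = 2, mean = 11/2 ≈ 5.500
  cycle 1 → 0 → 1: weight = 11, length = 2, mean = 11/2 ≈ 5.500
Minimum mean = 5.500, attained e.g. along the cycle 0 → 1 → 0 with weight 11 and length 2. So λ(A) = 11/2 = 11/2.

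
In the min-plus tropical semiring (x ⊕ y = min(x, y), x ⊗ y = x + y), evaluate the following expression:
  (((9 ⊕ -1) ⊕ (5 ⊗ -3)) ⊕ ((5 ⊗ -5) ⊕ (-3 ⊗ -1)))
(((9 ⊕ -1) ⊕ (5 ⊗ -3)) ⊕ ((5 ⊗ -5) ⊕ (-3 ⊗ -1))) = -4

Expand innermost to outermost. Recall ⊕ takes the minimum of its arguments and ⊗ takes their sum. Working out the expression (((9 ⊕ -1) ⊕ (5 ⊗ -3)) ⊕ ((5 ⊗ -5) ⊕ (-3 ⊗ -1))) gives -4.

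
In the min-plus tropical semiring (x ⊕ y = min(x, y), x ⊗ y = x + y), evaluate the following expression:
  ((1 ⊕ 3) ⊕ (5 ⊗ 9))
((1 ⊕ 3) ⊕ (5 ⊗ 9)) = 1

Expand innermost to outermost. Recall ⊕ takes the minimum of its arguments and ⊗ takes their sum. Working out the expression ((1 ⊕ 3) ⊕ (5 ⊗ 9)) gives 1.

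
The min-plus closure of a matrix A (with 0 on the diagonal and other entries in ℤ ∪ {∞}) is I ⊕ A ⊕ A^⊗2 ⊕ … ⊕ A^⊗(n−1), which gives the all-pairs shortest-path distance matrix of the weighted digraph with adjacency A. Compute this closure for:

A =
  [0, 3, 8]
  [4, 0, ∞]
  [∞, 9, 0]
Closure =
  [0, 3, 8]
  [4, 0, 12]
  [13, 9, 0]

This is the Floyd-Warshall all-pairs shortest-path computation. For each intermediate vertex k = 0, 1, …, 2, update dist[i][j] ← min(dist[i][j], dist[i][k] + dist[k][j]). The final matrix gives, for each (i, j), the minimum total weight of any directed path from i to j (possibly empty when i = j).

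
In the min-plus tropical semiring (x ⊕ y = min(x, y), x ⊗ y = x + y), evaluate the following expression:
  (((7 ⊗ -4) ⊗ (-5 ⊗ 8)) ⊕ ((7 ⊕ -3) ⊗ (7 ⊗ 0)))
(((7 ⊗ -4) ⊗ (-5 ⊗ 8)) ⊕ ((7 ⊕ -3) ⊗ (7 ⊗ 0))) = 4

Expand innermost to outermost. Recall ⊕ takes the minimum of its arguments and ⊗ takes their sum. Working out the expression (((7 ⊗ -4) ⊗ (-5 ⊗ 8)) ⊕ ((7 ⊕ -3) ⊗ (7 ⊗ 0))) gives 4.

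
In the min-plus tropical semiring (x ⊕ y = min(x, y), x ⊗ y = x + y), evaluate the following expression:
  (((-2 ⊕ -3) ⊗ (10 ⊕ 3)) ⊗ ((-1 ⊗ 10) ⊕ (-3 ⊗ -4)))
(((-2 ⊕ -3) ⊗ (10 ⊕ 3)) ⊗ ((-1 ⊗ 10) ⊕ (-3 ⊗ -4))) = -7

Expand innermost to outermost. Recall ⊕ takes the minimum of its arguments and ⊗ takes their sum. Working out the expression (((-2 ⊕ -3) ⊗ (10 ⊕ 3)) ⊗ ((-1 ⊗ 10) ⊕ (-3 ⊗ -4))) gives -7.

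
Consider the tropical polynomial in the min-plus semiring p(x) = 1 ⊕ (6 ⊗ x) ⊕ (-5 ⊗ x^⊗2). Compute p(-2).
p(-2) = -9

A tropical monomial a ⊗ x^⊗i evaluates to a + i · x. Evaluating each term at x = -2:
  Term 0 contributes 1 + 0 · -2 = 1
  Term 1 contributes 6 + 1 · -2 = 4
  Term 2 contributes -5 + 2 · -2 = -9
p(-2) = ⊕ of these = min[1, 4, -9] = -9.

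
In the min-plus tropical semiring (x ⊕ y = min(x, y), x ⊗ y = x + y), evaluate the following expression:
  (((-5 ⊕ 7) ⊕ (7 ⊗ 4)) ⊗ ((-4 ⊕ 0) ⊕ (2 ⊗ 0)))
(((-5 ⊕ 7) ⊕ (7 ⊗ 4)) ⊗ ((-4 ⊕ 0) ⊕ (2 ⊗ 0))) = -9

Expand innermost to outermost. Recall ⊕ takes the minimum of its arguments and ⊗ takes their sum. Working out the expression (((-5 ⊕ 7) ⊕ (7 ⊗ 4)) ⊗ ((-4 ⊕ 0) ⊕ (2 ⊗ 0))) gives -9.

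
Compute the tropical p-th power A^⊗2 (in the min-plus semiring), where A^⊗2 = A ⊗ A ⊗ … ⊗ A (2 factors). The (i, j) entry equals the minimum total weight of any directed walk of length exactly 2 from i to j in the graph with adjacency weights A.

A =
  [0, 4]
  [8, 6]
A^⊗2 =
  [0, 4]
  [8, 12]

Each entry (A^⊗2)_ij equals the minimum over all length-2 walks i = v_0 → v_1 → … → v_2 = j of Σ_t A[v_t][v_{t+1}]. For example, for (i, j) = (0, 1) we minimise over 2 possible intermediate vertex sequences; the minimum is 4, attained along the walk 0 → 0 → 1.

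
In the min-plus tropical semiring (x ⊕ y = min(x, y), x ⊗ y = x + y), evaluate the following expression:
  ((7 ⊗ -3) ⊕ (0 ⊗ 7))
((7 ⊗ -3) ⊕ (0 ⊗ 7)) = 4

Expand innermost to outermost. Recall ⊕ takes the minimum of its arguments and ⊗ takes their sum. Working out the expression ((7 ⊗ -3) ⊕ (0 ⊗ 7)) gives 4.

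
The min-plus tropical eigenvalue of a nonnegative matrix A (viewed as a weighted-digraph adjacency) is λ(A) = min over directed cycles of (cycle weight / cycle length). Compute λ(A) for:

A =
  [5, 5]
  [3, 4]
λ(A) = 4

Enumerate directed cycles and compute their means (weight / length). Sample:
  cycle 0 → 0: weight = 5, length = 1, mean = 5/1 ≈ 5.000
  cycle 1 → 1: weight = 4, length = 1, mean = 4/1 ≈ 4.000
  cycle 0 → 1 → 0: weight = 8, length = 2, mean = 8/2 ≈ 4.000
  cycle 1 → 0 → 1: weight = 8, length = 2, mean = 8/2 ≈ 4.000
Minimum mean = 4.000, attained e.g. along the cycle 1 → 1 with weight 4 and length 1. So λ(A) = 4/1 = 4.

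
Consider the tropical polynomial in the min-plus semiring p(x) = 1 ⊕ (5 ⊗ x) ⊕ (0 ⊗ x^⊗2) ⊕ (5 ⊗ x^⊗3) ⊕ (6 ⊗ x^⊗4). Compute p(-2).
p(-2) = -4

A tropical monomial a ⊗ x^⊗i evaluates to a + i · x. Evaluating each term at x = -2:
  Term 0 contributes 1 + 0 · -2 = 1
  Term 1 contributes 5 + 1 · -2 = 3
  Term 2 contributes 0 + 2 · -2 = -4
  Term 3 contributes 5 + 3 · -2 = -1
  Term 4 contributes 6 + 4 · -2 = -2
p(-2) = ⊕ of these = min[1, 3, -4, -1, -2] = -4.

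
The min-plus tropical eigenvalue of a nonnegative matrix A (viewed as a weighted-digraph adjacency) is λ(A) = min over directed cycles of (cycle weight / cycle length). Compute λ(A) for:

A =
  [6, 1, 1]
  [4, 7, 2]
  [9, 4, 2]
λ(A) = 2

Enumerate directed cycles and compute their means (weight / length). Sample:
  cycle 0 → 0: weight = 6, length = 1, mean = 6/1 ≈ 6.000
  cycle 1 → 1: weight = 7, length = 1, mean = 7/1 ≈ 7.000
  cycle 2 → 2: weight = 2, length = 1, mean = 2/1 ≈ 2.000
  cycle 0 → 1 → 0: weight = 5, length = 2, mean = 5/2 ≈ 2.500
  cycle 0 → 2 → 0: weight = 10, length = 2, mean = 10/2 ≈ 5.000
  cycle 1 → 0 → 1: weight = 5, length = 2, mean = 5/2 ≈ 2.500
Minimum mean = 2.000, attained e.g. along the cycle 2 → 2 with weight 2 and length 1. So λ(A) = 2/1 = 2.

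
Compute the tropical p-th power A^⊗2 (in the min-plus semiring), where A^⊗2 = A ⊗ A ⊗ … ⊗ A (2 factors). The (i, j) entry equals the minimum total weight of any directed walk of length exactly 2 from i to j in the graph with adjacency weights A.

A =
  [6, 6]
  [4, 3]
A^⊗2 =
  [10, 9]
  [7, 6]

Each entry (A^⊗2)_ij equals the minimum over all length-2 walks i = v_0 → v_1 → … → v_2 = j of Σ_t A[v_t][v_{t+1}]. For example, for (i, j) = (0, 1) we minimise over 2 possible intermediate vertex sequences; the minimum is 9, attained along the walk 0 → 1 → 1.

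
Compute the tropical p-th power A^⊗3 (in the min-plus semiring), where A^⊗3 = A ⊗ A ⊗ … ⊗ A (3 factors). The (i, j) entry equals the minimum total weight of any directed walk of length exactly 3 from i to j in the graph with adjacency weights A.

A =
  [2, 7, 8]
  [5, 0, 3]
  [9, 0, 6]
A^⊗3 =
  [6, 7, 10]
  [5, 0, 3]
  [5, 0, 3]

Each entry (A^⊗3)_ij equals the minimum over all length-3 walks i = v_0 → v_1 → … → v_3 = j of Σ_t A[v_t][v_{t+1}]. For example, for (i, j) = (0, 2) we minimise over 9 possible intermediate vertex sequences; the minimum is 10, attained along the walk 0 → 1 → 1 → 2.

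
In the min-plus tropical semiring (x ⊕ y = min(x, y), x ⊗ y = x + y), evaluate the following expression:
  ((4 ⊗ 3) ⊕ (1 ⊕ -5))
((4 ⊗ 3) ⊕ (1 ⊕ -5)) = -5

Expand innermost to outermost. Recall ⊕ takes the minimum of its arguments and ⊗ takes their sum. Working out the expression ((4 ⊗ 3) ⊕ (1 ⊕ -5)) gives -5.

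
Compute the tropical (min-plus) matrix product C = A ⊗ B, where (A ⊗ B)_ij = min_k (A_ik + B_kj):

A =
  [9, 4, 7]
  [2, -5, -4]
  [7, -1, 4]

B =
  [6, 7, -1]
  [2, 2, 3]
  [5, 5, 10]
A ⊗ B =
  [6, 6, 7]
  [-3, -3, -2]
  [1, 1, 2]

Apply the min-plus product entry-by-entry:
  C[0][0] = min over k of (A[0][0] + B[0][0] = 9 + 6 = 15, A[0][1] + B[1][0] = 4 + 2 = 6, A[0][2] + B[2][0] = 7 + 5 = 12) = 6 (attained at k = 1)
  C[0][1] = min over k of (A[0][0] + B[0][1] = 9 + 7 = 16, A[0][1] + B[1][1] = 4 + 2 = 6, A[0][2] + B[2][1] = 7 + 5 = 12) = 6 (attained at k = 1)
  C[0][2] = min over k of (A[0][0] + B[0][2] = 9 + -1 = 8, A[0][1] + B[1][2] = 4 + 3 = 7, A[0][2] + B[2][2] = 7 + 10 = 17) = 7 (attained at k = 1)
  C[1][0] = min over k of (A[1][0] + B[0][0] = 2 + 6 = 8, A[1][1] + B[1][0] = -5 + 2 = -3, A[1][2] + B[2][0] = -4 + 5 = 1) = -3 (attained at k = 1)
  C[1][1] = min over k of (A[1][0] + B[0][1] = 2 + 7 = 9, A[1][1] + B[1][1] = -5 + 2 = -3, A[1][2] + B[2][1] = -4 + 5 = 1) = -3 (attained at k = 1)
  C[1][2] = min over k of (A[1][0] + B[0][2] = 2 + -1 = 1, A[1][1] + B[1][2] = -5 + 3 = -2, A[1][2] + B[2][2] = -4 + 10 = 6) = -2 (attained at k = 1)
  C[2][0] = min over k of (A[2][0] + B[0][0] = 7 + 6 = 13, A[2][1] + B[1][0] = -1 + 2 = 1, A[2][2] + B[2][0] = 4 + 5 = 9) = 1 (attained at k = 1)
  C[2][1] = min over k of (A[2][0] + B[0][1] = 7 + 7 = 14, A[2][1] + B[1][1] = -1 + 2 = 1, A[2][2] + B[2][1] = 4 + 5 = 9) = 1 (attained at k = 1)
  C[2][2] = min over k of (A[2][0] + B[0][2] = 7 + -1 = 6, A[2][1] + B[1][2] = -1 + 3 = 2, A[2][2] + B[2][2] = 4 + 10 = 14) = 2 (attained at k = 1)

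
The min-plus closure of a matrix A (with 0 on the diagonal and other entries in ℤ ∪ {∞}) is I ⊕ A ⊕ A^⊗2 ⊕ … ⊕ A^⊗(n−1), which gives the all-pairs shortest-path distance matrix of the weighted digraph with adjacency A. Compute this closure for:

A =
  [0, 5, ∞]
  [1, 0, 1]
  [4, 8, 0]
Closure =
  [0, 5, 6]
  [1, 0, 1]
  [4, 8, 0]

This is the Floyd-Warshall all-pairs shortest-path computation. For each intermediate vertex k = 0, 1, …, 2, update dist[i][j] ← min(dist[i][j], dist[i][k] + dist[k][j]). The final matrix gives, for each (i, j), the minimum total weight of any directed path from i to j (possibly empty when i = j).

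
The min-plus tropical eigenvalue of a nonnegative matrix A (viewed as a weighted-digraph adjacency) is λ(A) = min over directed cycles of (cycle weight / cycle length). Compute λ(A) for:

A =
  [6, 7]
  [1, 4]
λ(A) = 4

Enumerate directed cycles and compute their means (weight / length). Sample:
  cycle 0 → 0: weight = 6, length = 1, mean = 6/1 ≈ 6.000
  cycle 1 → 1: weight = 4, length = 1, mean = 4/1 ≈ 4.000
  cycle 0 → 1 → 0: weight = 8, length = 2, mean = 8/2 ≈ 4.000
  cycle 1 → 0 → 1: weight = 8, length = 2, mean = 8/2 ≈ 4.000
Minimum mean = 4.000, attained e.g. along the cycle 1 → 1 with weight 4 and length 1. So λ(A) = 4/1 = 4.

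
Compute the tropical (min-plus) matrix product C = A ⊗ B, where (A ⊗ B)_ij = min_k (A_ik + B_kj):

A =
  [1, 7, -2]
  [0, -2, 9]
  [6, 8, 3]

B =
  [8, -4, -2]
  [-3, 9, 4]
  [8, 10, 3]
A ⊗ B =
  [4, -3, -1]
  [-5, -4, -2]
  [5, 2, 4]

Apply the min-plus product entry-by-entry:
  C[0][0] = min over k of (A[0][0] + B[0][0] = 1 + 8 = 9, A[0][1] + B[1][0] = 7 + -3 = 4, A[0][2] + B[2][0] = -2 + 8 = 6) = 4 (attained at k = 1)
  C[0][1] = min over k of (A[0][0] + B[0][1] = 1 + -4 = -3, A[0][1] + B[1][1] = 7 + 9 = 16, A[0][2] + B[2][1] = -2 + 10 = 8) = -3 (attained at k = 0)
  C[0][2] = min over k of (A[0][0] + B[0][2] = 1 + -2 = -1, A[0][1] + B[1][2] = 7 + 4 = 11, A[0][2] + B[2][2] = -2 + 3 = 1) = -1 (attained at k = 0)
  C[1][0] = min over k of (A[1][0] + B[0][0] = 0 + 8 = 8, A[1][1] + B[1][0] = -2 + -3 = -5, A[1][2] + B[2][0] = 9 + 8 = 17) = -5 (attained at k = 1)
  C[1][1] = min over k of (A[1][0] + B[0][1] = 0 + -4 = -4, A[1][1] + B[1][1] = -2 + 9 = 7, A[1][2] + B[2][1] = 9 + 10 = 19) = -4 (attained at k = 0)
  C[1][2] = min over k of (A[1][0] + B[0][2] = 0 + -2 = -2, A[1][1] + B[1][2] = -2 + 4 = 2, A[1][2] + B[2][2] = 9 + 3 = 12) = -2 (attained at k = 0)
  C[2][0] = min over k of (A[2][0] + B[0][0] = 6 + 8 = 14, A[2][1] + B[1][0] = 8 + -3 = 5, A[2][2] + B[2][0] = 3 + 8 = 11) = 5 (attained at k = 1)
  C[2][1] = min over k of (A[2][0] + B[0][1] = 6 + -4 = 2, A[2][1] + B[1][1] = 8 + 9 = 17, A[2][2] + B[2][1] = 3 + 10 = 13) = 2 (attained at k = 0)
  C[2][2] = min over k of (A[2][0] + B[0][2] = 6 + -2 = 4, A[2][1] + B[1][2] = 8 + 4 = 12, A[2][2] + B[2][2] = 3 + 3 = 6) = 4 (attained at k = 0)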